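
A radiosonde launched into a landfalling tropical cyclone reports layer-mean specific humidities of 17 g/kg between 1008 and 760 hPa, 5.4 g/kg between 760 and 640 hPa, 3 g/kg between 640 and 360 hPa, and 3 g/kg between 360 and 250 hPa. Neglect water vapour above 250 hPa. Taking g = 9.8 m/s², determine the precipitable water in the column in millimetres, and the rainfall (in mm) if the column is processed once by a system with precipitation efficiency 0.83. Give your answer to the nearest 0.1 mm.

Precipitable water is the column-integrated vapour mass per unit area: PW = (1/g) Σ q̄ Δp, with q in kg/kg and Δp in Pa (1 kg/m² of water = 1 mm).
Layer 1008–760 hPa: Δp = 248 hPa = 24800 Pa, q̄ = 0.017 kg/kg → 0.017 × 24800 / 9.8 = 43.02 mm
Layer 760–640 hPa: Δp = 120 hPa = 12000 Pa, q̄ = 0.0054 kg/kg → 0.0054 × 12000 / 9.8 = 6.61 mm
Layer 640–360 hPa: Δp = 280 hPa = 28000 Pa, q̄ = 0.003 kg/kg → 0.003 × 28000 / 9.8 = 8.57 mm
Layer 360–250 hPa: Δp = 110 hPa = 11000 Pa, q̄ = 0.003 kg/kg → 0.003 × 11000 / 9.8 = 3.37 mm
PW = 43.02 + 6.61 + 8.57 + 3.37 = 61.57 ≈ 61.6 mm.
Rainfall = ε × PW = 0.83 × 61.6 = 51.1 mm.

PW ≈ 61.6 mm; rainfall ≈ 51.1 mm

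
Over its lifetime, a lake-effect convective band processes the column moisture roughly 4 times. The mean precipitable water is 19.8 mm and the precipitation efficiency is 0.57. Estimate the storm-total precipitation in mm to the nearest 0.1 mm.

precipitation ≈ 45.1 mm

Each cycle deposits ε × PW = 0.57 × 19.8 = 11.286 mm.
Over 4 cycles: 4 × 11.286 = 45.1 mm.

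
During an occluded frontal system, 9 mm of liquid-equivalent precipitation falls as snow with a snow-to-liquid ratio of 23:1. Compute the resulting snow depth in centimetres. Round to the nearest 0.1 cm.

snow depth ≈ 20.7 cm

Snow depth = liquid × ratio = 9 mm × 23 = 207 mm = 20.7 cm.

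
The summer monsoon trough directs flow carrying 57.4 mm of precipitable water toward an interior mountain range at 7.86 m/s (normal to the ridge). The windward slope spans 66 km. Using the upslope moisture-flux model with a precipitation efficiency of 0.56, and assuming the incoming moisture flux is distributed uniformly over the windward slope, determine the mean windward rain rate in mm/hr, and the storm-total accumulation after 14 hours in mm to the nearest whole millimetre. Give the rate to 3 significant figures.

Incoming column moisture flux per unit ridge length: F = V × PW = 7.86 × 57.4 = 451.164 mm·m/s.
Spread over the 66 km slope with efficiency ε = 0.56: R = ε·F/W = 0.56 × 451.164 / 66000 m = 3.828e-03 mm/s.
R = 3.828e-03 × 3600 = 13.8 mm/hr.
Over 14 h: total = 13.8 × 14 = 193.2 ≈ 193 mm.

R ≈ 13.8 mm/hr; total ≈ 193 mm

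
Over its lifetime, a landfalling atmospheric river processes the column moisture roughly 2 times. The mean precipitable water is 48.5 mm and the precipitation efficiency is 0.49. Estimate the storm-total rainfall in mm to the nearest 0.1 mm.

rainfall ≈ 47.5 mm

Each cycle deposits ε × PW = 0.49 × 48.5 = 23.765 mm.
Over 2 cycles: 2 × 23.765 = 47.5 mm.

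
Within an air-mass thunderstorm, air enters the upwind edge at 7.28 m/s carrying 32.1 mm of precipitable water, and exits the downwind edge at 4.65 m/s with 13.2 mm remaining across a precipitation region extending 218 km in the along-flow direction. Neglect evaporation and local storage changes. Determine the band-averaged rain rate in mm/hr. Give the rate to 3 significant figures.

R ≈ 2.85 mm/hr

Column moisture flux per unit crosswind length is F = V × PW.
Inflow: F_in = 7.28 × 32.1 = 233.688 mm·m/s
Outflow: F_out = 4.65 × 13.2 = 61.38 mm·m/s
Steady-state rate R = (F_in − F_out)/L = (233.688 − 61.38) / 218000 m = 7.904e-04 mm/s.
R = 7.904e-04 × 3600 = 2.85 mm/hr.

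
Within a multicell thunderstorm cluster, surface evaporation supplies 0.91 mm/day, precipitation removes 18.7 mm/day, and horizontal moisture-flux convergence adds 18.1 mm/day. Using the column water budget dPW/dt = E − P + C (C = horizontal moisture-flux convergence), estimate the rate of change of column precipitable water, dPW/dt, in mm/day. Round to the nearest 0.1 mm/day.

dPW/dt = E − P + C = 0.91 − 18.7 + (18.1) = 0.3 mm/day.

dPW/dt ≈ 0.3 mm/day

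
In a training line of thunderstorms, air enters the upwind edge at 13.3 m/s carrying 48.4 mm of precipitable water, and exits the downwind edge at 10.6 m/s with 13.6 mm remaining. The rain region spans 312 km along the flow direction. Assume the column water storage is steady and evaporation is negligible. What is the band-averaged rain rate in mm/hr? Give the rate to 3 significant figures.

Column moisture flux per unit crosswind length is F = V × PW.
Inflow: F_in = 13.3 × 48.4 = 643.72 mm·m/s
Outflow: F_out = 10.6 × 13.6 = 144.16 mm·m/s
Steady-state rate R = (F_in − F_out)/L = (643.72 − 144.16) / 312000 m = 1.601e-03 mm/s.
R = 1.601e-03 × 3600 = 5.76 mm/hr.

R ≈ 5.76 mm/hr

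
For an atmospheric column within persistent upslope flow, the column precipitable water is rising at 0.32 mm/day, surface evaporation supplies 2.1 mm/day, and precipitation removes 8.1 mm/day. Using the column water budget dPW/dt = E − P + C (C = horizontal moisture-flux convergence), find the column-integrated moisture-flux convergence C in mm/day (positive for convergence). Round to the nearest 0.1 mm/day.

dPW/dt = +0.32 mm/day.
C = dPW/dt − E + P = (+0.32) − 2.1 + 8.1 = 6.3 mm/day.

C ≈ 6.3 mm/day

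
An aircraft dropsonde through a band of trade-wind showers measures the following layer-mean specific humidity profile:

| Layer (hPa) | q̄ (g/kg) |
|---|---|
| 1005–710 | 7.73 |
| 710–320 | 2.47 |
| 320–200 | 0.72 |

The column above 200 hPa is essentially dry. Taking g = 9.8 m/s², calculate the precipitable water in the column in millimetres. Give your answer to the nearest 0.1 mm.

Precipitable water is the column-integrated vapour mass per unit area: PW = (1/g) Σ q̄ Δp, with q in kg/kg and Δp in Pa (1 kg/m² of water = 1 mm).
Layer 1005–710 hPa: Δp = 295 hPa = 29500 Pa, q̄ = 0.00773 kg/kg → 0.00773 × 29500 / 9.8 = 23.27 mm
Layer 710–320 hPa: Δp = 390 hPa = 39000 Pa, q̄ = 0.00247 kg/kg → 0.00247 × 39000 / 9.8 = 9.83 mm
Layer 320–200 hPa: Δp = 120 hPa = 12000 Pa, q̄ = 0.00072 kg/kg → 0.00072 × 12000 / 9.8 = 0.88 mm
PW = 23.27 + 9.83 + 0.88 = 33.98 ≈ 34.0 mm.

PW ≈ 34.0 mm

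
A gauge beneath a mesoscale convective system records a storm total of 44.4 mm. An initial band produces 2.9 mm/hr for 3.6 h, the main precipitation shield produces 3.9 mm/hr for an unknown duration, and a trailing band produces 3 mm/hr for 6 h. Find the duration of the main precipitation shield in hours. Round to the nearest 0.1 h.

duration ≈ 4.1 h

Known phases: 2.9 × 3.6 + 3 × 6 = 10.44 + 18 = 28.44 mm.
Remaining depth = 44.4 − 28.44 = 15.96 mm.
Duration = 15.96 / 3.9 = 4.1 h.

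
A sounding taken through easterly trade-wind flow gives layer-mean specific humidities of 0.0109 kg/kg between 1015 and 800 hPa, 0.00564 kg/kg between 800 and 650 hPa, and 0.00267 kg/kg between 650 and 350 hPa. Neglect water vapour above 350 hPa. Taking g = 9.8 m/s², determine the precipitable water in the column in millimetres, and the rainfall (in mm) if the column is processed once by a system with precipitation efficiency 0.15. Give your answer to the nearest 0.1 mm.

PW ≈ 40.7 mm; rainfall ≈ 6.1 mm

Precipitable water is the column-integrated vapour mass per unit area: PW = (1/g) Σ q̄ Δp, with q in kg/kg and Δp in Pa (1 kg/m² of water = 1 mm).
Layer 1015–800 hPa: Δp = 215 hPa = 21500 Pa, q̄ = 0.0109 kg/kg → 0.0109 × 21500 / 9.8 = 23.91 mm
Layer 800–650 hPa: Δp = 150 hPa = 15000 Pa, q̄ = 0.00564 kg/kg → 0.00564 × 15000 / 9.8 = 8.63 mm
Layer 650–350 hPa: Δp = 300 hPa = 30000 Pa, q̄ = 0.00267 kg/kg → 0.00267 × 30000 / 9.8 = 8.17 mm
PW = 23.91 + 8.63 + 8.17 = 40.71 ≈ 40.7 mm.
Rainfall = ε × PW = 0.15 × 40.7 = 6.1 mm.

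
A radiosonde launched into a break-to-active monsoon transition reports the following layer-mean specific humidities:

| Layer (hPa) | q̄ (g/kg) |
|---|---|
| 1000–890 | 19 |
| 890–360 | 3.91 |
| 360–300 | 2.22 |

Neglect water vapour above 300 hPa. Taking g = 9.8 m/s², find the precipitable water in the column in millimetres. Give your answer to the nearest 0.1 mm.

PW ≈ 43.8 mm

Precipitable water is the column-integrated vapour mass per unit area: PW = (1/g) Σ q̄ Δp, with q in kg/kg and Δp in Pa (1 kg/m² of water = 1 mm).
Layer 1000–890 hPa: Δp = 110 hPa = 11000 Pa, q̄ = 0.019 kg/kg → 0.019 × 11000 / 9.8 = 21.33 mm
Layer 890–360 hPa: Δp = 530 hPa = 53000 Pa, q̄ = 0.00391 kg/kg → 0.00391 × 53000 / 9.8 = 21.15 mm
Layer 360–300 hPa: Δp = 60 hPa = 6000 Pa, q̄ = 0.00222 kg/kg → 0.00222 × 6000 / 9.8 = 1.36 mm
PW = 21.33 + 21.15 + 1.36 = 43.84 ≈ 43.8 mm.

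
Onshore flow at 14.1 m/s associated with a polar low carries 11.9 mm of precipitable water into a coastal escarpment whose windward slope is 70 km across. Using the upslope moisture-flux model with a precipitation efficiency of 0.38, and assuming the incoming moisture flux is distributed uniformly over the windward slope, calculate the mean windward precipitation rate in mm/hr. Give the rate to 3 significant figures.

Incoming column moisture flux per unit ridge length: F = V × PW = 14.1 × 11.9 = 167.79 mm·m/s.
Spread over the 70 km slope with efficiency ε = 0.38: R = ε·F/W = 0.38 × 167.79 / 70000 m = 9.109e-04 mm/s.
R = 9.109e-04 × 3600 = 3.28 mm/hr.

R ≈ 3.28 mm/hr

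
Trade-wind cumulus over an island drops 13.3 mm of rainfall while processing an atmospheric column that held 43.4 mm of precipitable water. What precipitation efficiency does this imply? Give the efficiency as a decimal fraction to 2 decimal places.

ε ≈ 0.31

ε = rainfall / PW = 13.3 / 43.4 = 0.31.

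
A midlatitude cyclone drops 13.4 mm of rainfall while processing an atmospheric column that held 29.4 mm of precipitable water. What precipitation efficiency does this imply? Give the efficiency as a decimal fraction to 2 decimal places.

ε ≈ 0.46

ε = rainfall / PW = 13.4 / 29.4 = 0.46.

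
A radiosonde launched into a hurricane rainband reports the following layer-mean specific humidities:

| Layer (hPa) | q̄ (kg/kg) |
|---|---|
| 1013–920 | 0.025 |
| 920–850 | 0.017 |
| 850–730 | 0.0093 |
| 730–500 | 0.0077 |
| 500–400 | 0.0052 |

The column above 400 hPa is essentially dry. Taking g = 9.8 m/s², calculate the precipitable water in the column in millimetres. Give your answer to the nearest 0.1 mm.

Precipitable water is the column-integrated vapour mass per unit area: PW = (1/g) Σ q̄ Δp, with q in kg/kg and Δp in Pa (1 kg/m² of water = 1 mm).
Layer 1013–920 hPa: Δp = 93 hPa = 9300 Pa, q̄ = 0.025 kg/kg → 0.025 × 9300 / 9.8 = 23.72 mm
Layer 920–850 hPa: Δp = 70 hPa = 7000 Pa, q̄ = 0.017 kg/kg → 0.017 × 7000 / 9.8 = 12.14 mm
Layer 850–730 hPa: Δp = 120 hPa = 12000 Pa, q̄ = 0.0093 kg/kg → 0.0093 × 12000 / 9.8 = 11.39 mm
Layer 730–500 hPa: Δp = 230 hPa = 23000 Pa, q̄ = 0.0077 kg/kg → 0.0077 × 23000 / 9.8 = 18.07 mm
Layer 500–400 hPa: Δp = 100 hPa = 10000 Pa, q̄ = 0.0052 kg/kg → 0.0052 × 10000 / 9.8 = 5.31 mm
PW = 23.72 + 12.14 + 11.39 + 18.07 + 5.31 = 70.63 ≈ 70.6 mm.

PW ≈ 70.6 mm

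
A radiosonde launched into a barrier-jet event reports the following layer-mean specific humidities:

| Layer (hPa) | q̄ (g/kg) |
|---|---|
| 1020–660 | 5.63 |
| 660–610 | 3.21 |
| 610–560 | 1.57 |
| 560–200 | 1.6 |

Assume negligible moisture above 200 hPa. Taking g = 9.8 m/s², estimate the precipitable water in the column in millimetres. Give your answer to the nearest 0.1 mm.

PW ≈ 29.0 mm

Precipitable water is the column-integrated vapour mass per unit area: PW = (1/g) Σ q̄ Δp, with q in kg/kg and Δp in Pa (1 kg/m² of water = 1 mm).
Layer 1020–660 hPa: Δp = 360 hPa = 36000 Pa, q̄ = 0.00563 kg/kg → 0.00563 × 36000 / 9.8 = 20.68 mm
Layer 660–610 hPa: Δp = 50 hPa = 5000 Pa, q̄ = 0.00321 kg/kg → 0.00321 × 5000 / 9.8 = 1.64 mm
Layer 610–560 hPa: Δp = 50 hPa = 5000 Pa, q̄ = 0.00157 kg/kg → 0.00157 × 5000 / 9.8 = 0.80 mm
Layer 560–200 hPa: Δp = 360 hPa = 36000 Pa, q̄ = 0.0016 kg/kg → 0.0016 × 36000 / 9.8 = 5.88 mm
PW = 20.68 + 1.64 + 0.80 + 5.88 = 29.00 ≈ 29.0 mm.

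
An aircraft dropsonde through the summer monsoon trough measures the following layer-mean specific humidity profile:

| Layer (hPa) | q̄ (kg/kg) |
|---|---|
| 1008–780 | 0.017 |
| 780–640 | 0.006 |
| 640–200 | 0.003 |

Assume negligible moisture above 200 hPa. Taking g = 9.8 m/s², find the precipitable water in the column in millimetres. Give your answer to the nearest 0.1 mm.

Precipitable water is the column-integrated vapour mass per unit area: PW = (1/g) Σ q̄ Δp, with q in kg/kg and Δp in Pa (1 kg/m² of water = 1 mm).
Layer 1008–780 hPa: Δp = 228 hPa = 22800 Pa, q̄ = 0.017 kg/kg → 0.017 × 22800 / 9.8 = 39.55 mm
Layer 780–640 hPa: Δp = 140 hPa = 14000 Pa, q̄ = 0.006 kg/kg → 0.006 × 14000 / 9.8 = 8.57 mm
Layer 640–200 hPa: Δp = 440 hPa = 44000 Pa, q̄ = 0.003 kg/kg → 0.003 × 44000 / 9.8 = 13.47 mm
PW = 39.55 + 8.57 + 13.47 = 61.59 ≈ 61.6 mm.

PW ≈ 61.6 mm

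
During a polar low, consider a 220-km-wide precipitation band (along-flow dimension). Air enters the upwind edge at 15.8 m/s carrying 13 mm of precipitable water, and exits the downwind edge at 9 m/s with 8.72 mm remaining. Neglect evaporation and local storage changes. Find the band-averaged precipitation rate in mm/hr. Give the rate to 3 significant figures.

Column moisture flux per unit crosswind length is F = V × PW.
Inflow: F_in = 15.8 × 13 = 205.4 mm·m/s
Outflow: F_out = 9 × 8.72 = 78.48 mm·m/s
Steady-state rate R = (F_in − F_out)/L = (205.4 − 78.48) / 220000 m = 5.769e-04 mm/s.
R = 5.769e-04 × 3600 = 2.08 mm/hr.

R ≈ 2.08 mm/hr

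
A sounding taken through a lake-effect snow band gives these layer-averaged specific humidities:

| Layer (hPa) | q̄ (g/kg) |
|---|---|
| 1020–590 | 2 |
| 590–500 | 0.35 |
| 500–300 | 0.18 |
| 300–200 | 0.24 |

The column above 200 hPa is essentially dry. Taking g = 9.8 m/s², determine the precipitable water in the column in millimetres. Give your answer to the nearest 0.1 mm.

Precipitable water is the column-integrated vapour mass per unit area: PW = (1/g) Σ q̄ Δp, with q in kg/kg and Δp in Pa (1 kg/m² of water = 1 mm).
Layer 1020–590 hPa: Δp = 430 hPa = 43000 Pa, q̄ = 0.002 kg/kg → 0.002 × 43000 / 9.8 = 8.78 mm
Layer 590–500 hPa: Δp = 90 hPa = 9000 Pa, q̄ = 0.00035 kg/kg → 0.00035 × 9000 / 9.8 = 0.32 mm
Layer 500–300 hPa: Δp = 200 hPa = 20000 Pa, q̄ = 0.00018 kg/kg → 0.00018 × 20000 / 9.8 = 0.37 mm
Layer 300–200 hPa: Δp = 100 hPa = 10000 Pa, q̄ = 0.00024 kg/kg → 0.00024 × 10000 / 9.8 = 0.24 mm
PW = 8.78 + 0.32 + 0.37 + 0.24 = 9.71 ≈ 9.7 mm.

PW ≈ 9.7 mm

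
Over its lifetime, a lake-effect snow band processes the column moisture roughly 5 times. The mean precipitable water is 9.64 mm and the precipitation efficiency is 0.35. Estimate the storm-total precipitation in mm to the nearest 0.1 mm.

Each cycle deposits ε × PW = 0.35 × 9.64 = 3.374 mm.
Over 5 cycles: 5 × 3.374 = 16.9 mm.

precipitation ≈ 16.9 mm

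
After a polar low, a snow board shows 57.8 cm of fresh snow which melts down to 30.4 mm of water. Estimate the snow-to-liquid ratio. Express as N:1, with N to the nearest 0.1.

Ratio = snow depth / SWE = 578 mm / 30.4 mm = 19.0, i.e. 19.0:1.

ratio ≈ 19.0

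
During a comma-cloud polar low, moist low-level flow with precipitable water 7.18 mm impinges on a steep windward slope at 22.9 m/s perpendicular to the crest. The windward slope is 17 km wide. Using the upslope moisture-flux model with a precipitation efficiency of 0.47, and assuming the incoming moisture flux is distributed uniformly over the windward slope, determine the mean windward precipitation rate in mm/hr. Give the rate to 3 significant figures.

R ≈ 16.4 mm/hr

Incoming column moisture flux per unit ridge length: F = V × PW = 22.9 × 7.18 = 164.422 mm·m/s.
Spread over the 17 km slope with efficiency ε = 0.47: R = ε·F/W = 0.47 × 164.422 / 17000 m = 4.546e-03 mm/s.
R = 4.546e-03 × 3600 = 16.4 mm/hr.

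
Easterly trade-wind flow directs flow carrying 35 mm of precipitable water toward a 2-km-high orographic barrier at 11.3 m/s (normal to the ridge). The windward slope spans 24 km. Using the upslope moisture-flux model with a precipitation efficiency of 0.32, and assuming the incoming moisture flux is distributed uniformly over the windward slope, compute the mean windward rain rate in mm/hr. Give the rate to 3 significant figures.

Incoming column moisture flux per unit ridge length: F = V × PW = 11.3 × 35 = 395.5 mm·m/s.
Spread over the 24 km slope with efficiency ε = 0.32: R = ε·F/W = 0.32 × 395.5 / 24000 m = 5.273e-03 mm/s.
R = 5.273e-03 × 3600 = 19.0 mm/hr.

R ≈ 19.0 mm/hr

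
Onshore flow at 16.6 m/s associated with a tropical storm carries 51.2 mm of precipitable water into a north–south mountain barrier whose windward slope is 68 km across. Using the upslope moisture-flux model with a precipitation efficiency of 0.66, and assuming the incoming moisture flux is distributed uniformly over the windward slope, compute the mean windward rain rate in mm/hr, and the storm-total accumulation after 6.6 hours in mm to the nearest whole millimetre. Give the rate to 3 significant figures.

Incoming column moisture flux per unit ridge length: F = V × PW = 16.6 × 51.2 = 849.92 mm·m/s.
Spread over the 68 km slope with efficiency ε = 0.66: R = ε·F/W = 0.66 × 849.92 / 68000 m = 8.249e-03 mm/s.
R = 8.249e-03 × 3600 = 29.7 mm/hr.
Over 6.6 h: total = 29.7 × 6.6 = 196.02 ≈ 196 mm.

R ≈ 29.7 mm/hr; total ≈ 196 mm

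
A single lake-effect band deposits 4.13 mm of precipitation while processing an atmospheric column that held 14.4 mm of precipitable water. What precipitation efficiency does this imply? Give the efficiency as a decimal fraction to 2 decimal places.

ε = precipitation / PW = 4.13 / 14.4 = 0.29.

ε ≈ 0.29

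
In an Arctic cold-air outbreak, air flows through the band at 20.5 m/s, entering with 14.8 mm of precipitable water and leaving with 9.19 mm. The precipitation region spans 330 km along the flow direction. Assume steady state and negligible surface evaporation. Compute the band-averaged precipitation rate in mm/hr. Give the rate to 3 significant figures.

R ≈ 1.25 mm/hr

Column moisture flux per unit crosswind length is F = V × PW.
Inflow: F_in = 20.5 × 14.8 = 303.4 mm·m/s
Outflow: F_out = 20.5 × 9.19 = 188.395 mm·m/s
Steady-state rate R = (F_in − F_out)/L = (303.4 − 188.395) / 330000 m = 3.485e-04 mm/s.
R = 3.485e-04 × 3600 = 1.25 mm/hr.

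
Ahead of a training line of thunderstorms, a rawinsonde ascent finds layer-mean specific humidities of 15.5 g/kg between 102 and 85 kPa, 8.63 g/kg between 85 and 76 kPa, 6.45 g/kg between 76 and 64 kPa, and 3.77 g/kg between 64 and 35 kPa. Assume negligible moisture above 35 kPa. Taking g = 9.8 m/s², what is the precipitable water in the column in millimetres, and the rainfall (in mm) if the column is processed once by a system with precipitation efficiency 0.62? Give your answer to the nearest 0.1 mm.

PW ≈ 53.9 mm; rainfall ≈ 33.4 mm

Precipitable water is the column-integrated vapour mass per unit area: PW = (1/g) Σ q̄ Δp, with q in kg/kg and Δp in Pa (1 kg/m² of water = 1 mm).
Layer 102–85 kPa: Δp = 170 hPa = 17000 Pa, q̄ = 0.0155 kg/kg → 0.0155 × 17000 / 9.8 = 26.89 mm
Layer 85–76 kPa: Δp = 90 hPa = 9000 Pa, q̄ = 0.00863 kg/kg → 0.00863 × 9000 / 9.8 = 7.93 mm
Layer 76–64 kPa: Δp = 120 hPa = 12000 Pa, q̄ = 0.00645 kg/kg → 0.00645 × 12000 / 9.8 = 7.90 mm
Layer 64–35 kPa: Δp = 290 hPa = 29000 Pa, q̄ = 0.00377 kg/kg → 0.00377 × 29000 / 9.8 = 11.16 mm
PW = 26.89 + 7.93 + 7.90 + 11.16 = 53.88 ≈ 53.9 mm.
Rainfall = ε × PW = 0.62 × 53.9 = 33.4 mm.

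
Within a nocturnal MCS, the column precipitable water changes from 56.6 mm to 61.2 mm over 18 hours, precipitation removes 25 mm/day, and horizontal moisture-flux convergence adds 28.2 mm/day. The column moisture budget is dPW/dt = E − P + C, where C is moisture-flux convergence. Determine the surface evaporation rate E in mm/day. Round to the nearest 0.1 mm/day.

E ≈ 2.9 mm/day

dPW/dt = (61.2 − 56.6) mm / (18/24 day) = +6.133 mm/day.
E = dPW/dt + P − C = (+6.133) + 25 − (28.2) = 2.9 mm/day.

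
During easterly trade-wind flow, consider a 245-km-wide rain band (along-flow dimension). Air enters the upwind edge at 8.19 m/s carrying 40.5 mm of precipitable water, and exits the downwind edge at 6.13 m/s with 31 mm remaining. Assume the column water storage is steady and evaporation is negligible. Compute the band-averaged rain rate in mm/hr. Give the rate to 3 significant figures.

R ≈ 2.08 mm/hr

Column moisture flux per unit crosswind length is F = V × PW.
Inflow: F_in = 8.19 × 40.5 = 331.695 mm·m/s
Outflow: F_out = 6.13 × 31 = 190.03 mm·m/s
Steady-state rate R = (F_in − F_out)/L = (331.695 − 190.03) / 245000 m = 5.782e-04 mm/s.
R = 5.782e-04 × 3600 = 2.08 mm/hr.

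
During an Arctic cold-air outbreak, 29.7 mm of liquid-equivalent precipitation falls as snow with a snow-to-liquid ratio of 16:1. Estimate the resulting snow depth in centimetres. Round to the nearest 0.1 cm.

snow depth ≈ 47.5 cm

Snow depth = liquid × ratio = 29.7 mm × 16 = 475.2 mm = 47.5 cm.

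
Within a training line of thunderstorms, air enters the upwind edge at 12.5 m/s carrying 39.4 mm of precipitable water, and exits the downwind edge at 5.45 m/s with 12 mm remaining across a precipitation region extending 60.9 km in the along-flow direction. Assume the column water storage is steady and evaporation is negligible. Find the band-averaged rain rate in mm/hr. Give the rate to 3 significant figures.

Column moisture flux per unit crosswind length is F = V × PW.
Inflow: F_in = 12.5 × 39.4 = 492.5 mm·m/s
Outflow: F_out = 5.45 × 12 = 65.4 mm·m/s
Steady-state rate R = (F_in − F_out)/L = (492.5 − 65.4) / 60900 m = 7.013e-03 mm/s.
R = 7.013e-03 × 3600 = 25.2 mm/hr.

R ≈ 25.2 mm/hr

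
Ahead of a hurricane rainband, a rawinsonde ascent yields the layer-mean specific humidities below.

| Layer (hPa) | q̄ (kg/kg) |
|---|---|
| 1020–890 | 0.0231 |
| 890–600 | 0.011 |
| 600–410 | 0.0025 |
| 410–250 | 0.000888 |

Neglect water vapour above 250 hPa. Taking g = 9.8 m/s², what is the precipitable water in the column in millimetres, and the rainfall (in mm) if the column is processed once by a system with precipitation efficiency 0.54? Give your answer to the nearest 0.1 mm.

PW ≈ 69.5 mm; rainfall ≈ 37.5 mm

Precipitable water is the column-integrated vapour mass per unit area: PW = (1/g) Σ q̄ Δp, with q in kg/kg and Δp in Pa (1 kg/m² of water = 1 mm).
Layer 1020–890 hPa: Δp = 130 hPa = 13000 Pa, q̄ = 0.0231 kg/kg → 0.0231 × 13000 / 9.8 = 30.64 mm
Layer 890–600 hPa: Δp = 290 hPa = 29000 Pa, q̄ = 0.011 kg/kg → 0.011 × 29000 / 9.8 = 32.55 mm
Layer 600–410 hPa: Δp = 190 hPa = 19000 Pa, q̄ = 0.0025 kg/kg → 0.0025 × 19000 / 9.8 = 4.85 mm
Layer 410–250 hPa: Δp = 160 hPa = 16000 Pa, q̄ = 0.000888 kg/kg → 0.000888 × 16000 / 9.8 = 1.45 mm
PW = 30.64 + 32.55 + 4.85 + 1.45 = 69.49 ≈ 69.5 mm.
Rainfall = ε × PW = 0.54 × 69.5 = 37.5 mm.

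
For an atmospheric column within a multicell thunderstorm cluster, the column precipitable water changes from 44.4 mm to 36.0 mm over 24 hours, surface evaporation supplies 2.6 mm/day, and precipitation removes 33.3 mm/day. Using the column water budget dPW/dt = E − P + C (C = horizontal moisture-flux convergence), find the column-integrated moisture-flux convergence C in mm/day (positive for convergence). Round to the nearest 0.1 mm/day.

dPW/dt = (36.0 − 44.4) mm / (24/24 day) = -8.400 mm/day.
C = dPW/dt − E + P = (-8.400) − 2.6 + 33.3 = 22.3 mm/day.

C ≈ 22.3 mm/day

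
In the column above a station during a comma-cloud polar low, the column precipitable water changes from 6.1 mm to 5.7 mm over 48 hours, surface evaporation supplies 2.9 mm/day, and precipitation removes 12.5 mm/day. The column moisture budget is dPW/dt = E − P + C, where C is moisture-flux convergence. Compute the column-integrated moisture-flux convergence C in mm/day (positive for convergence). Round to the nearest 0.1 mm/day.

C ≈ 9.4 mm/day

dPW/dt = (5.7 − 6.1) mm / (48/24 day) = -0.200 mm/day.
C = dPW/dt − E + P = (-0.200) − 2.9 + 12.5 = 9.4 mm/day.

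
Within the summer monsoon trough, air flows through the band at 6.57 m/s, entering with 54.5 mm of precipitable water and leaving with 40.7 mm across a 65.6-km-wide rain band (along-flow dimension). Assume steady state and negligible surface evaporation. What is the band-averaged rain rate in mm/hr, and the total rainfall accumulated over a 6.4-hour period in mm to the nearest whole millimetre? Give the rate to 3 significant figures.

Column moisture flux per unit crosswind length is F = V × PW.
Inflow: F_in = 6.57 × 54.5 = 358.065 mm·m/s
Outflow: F_out = 6.57 × 40.7 = 267.399 mm·m/s
Steady-state rate R = (F_in − F_out)/L = (358.065 − 267.399) / 65600 m = 1.382e-03 mm/s.
R = 1.382e-03 × 3600 = 4.98 mm/hr.
Over 6.4 h: total = 4.98 × 6.4 = 31.872 ≈ 32 mm.

R ≈ 4.98 mm/hr; total ≈ 32 mm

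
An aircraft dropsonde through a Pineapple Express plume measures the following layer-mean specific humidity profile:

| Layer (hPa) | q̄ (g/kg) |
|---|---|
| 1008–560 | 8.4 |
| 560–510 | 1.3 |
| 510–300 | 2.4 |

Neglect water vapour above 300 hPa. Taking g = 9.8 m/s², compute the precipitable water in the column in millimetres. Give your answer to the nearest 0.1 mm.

Precipitable water is the column-integrated vapour mass per unit area: PW = (1/g) Σ q̄ Δp, with q in kg/kg and Δp in Pa (1 kg/m² of water = 1 mm).
Layer 1008–560 hPa: Δp = 448 hPa = 44800 Pa, q̄ = 0.0084 kg/kg → 0.0084 × 44800 / 9.8 = 38.40 mm
Layer 560–510 hPa: Δp = 50 hPa = 5000 Pa, q̄ = 0.0013 kg/kg → 0.0013 × 5000 / 9.8 = 0.66 mm
Layer 510–300 hPa: Δp = 210 hPa = 21000 Pa, q̄ = 0.0024 kg/kg → 0.0024 × 21000 / 9.8 = 5.14 mm
PW = 38.40 + 0.66 + 5.14 = 44.20 ≈ 44.2 mm.

PW ≈ 44.2 mm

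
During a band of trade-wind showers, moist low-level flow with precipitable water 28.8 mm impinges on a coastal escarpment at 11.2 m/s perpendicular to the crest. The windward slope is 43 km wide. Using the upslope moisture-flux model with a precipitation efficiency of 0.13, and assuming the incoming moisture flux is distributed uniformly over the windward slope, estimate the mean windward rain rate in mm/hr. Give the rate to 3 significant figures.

R ≈ 3.51 mm/hr

Incoming column moisture flux per unit ridge length: F = V × PW = 11.2 × 28.8 = 322.56 mm·m/s.
Spread over the 43 km slope with efficiency ε = 0.13: R = ε·F/W = 0.13 × 322.56 / 43000 m = 9.752e-04 mm/s.
R = 9.752e-04 × 3600 = 3.51 mm/hr.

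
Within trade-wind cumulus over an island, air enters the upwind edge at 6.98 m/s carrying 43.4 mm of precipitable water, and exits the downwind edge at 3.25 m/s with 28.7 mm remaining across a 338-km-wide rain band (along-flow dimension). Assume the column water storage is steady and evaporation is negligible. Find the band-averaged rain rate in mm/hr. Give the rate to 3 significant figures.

R ≈ 2.23 mm/hr

Column moisture flux per unit crosswind length is F = V × PW.
Inflow: F_in = 6.98 × 43.4 = 302.932 mm·m/s
Outflow: F_out = 3.25 × 28.7 = 93.275 mm·m/s
Steady-state rate R = (F_in − F_out)/L = (302.932 − 93.275) / 338000 m = 6.203e-04 mm/s.
R = 6.203e-04 × 3600 = 2.23 mm/hr.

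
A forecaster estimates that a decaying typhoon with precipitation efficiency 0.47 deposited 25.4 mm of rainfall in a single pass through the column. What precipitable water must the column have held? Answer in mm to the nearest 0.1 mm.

PW ≈ 54.0 mm

PW = rainfall / ε = 25.4 / 0.47 = 54.0 mm.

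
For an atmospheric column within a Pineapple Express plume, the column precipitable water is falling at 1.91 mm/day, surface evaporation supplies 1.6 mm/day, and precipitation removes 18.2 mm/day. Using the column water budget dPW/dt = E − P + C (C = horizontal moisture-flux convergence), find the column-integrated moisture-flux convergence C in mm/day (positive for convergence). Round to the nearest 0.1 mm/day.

dPW/dt = -1.91 mm/day.
C = dPW/dt − E + P = (-1.91) − 1.6 + 18.2 = 14.7 mm/day.

C ≈ 14.7 mm/day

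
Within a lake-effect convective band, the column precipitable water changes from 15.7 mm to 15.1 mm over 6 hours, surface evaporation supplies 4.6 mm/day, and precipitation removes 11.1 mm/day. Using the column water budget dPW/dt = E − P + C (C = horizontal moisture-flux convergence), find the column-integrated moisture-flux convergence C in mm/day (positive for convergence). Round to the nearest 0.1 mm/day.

C ≈ 4.1 mm/day

dPW/dt = (15.1 − 15.7) mm / (6/24 day) = -2.400 mm/day.
C = dPW/dt − E + P = (-2.400) − 4.6 + 11.1 = 4.1 mm/day.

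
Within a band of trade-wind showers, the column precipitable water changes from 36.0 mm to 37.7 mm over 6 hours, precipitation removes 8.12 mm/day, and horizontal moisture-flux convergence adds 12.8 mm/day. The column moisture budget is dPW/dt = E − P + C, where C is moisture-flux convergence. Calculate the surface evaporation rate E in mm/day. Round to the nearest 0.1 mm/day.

dPW/dt = (37.7 − 36.0) mm / (6/24 day) = +6.800 mm/day.
E = dPW/dt + P − C = (+6.800) + 8.12 − (12.8) = 2.1 mm/day.

E ≈ 2.1 mm/day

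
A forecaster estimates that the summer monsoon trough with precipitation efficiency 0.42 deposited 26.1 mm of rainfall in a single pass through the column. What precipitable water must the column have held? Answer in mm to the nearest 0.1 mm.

PW = rainfall / ε = 26.1 / 0.42 = 62.1 mm.

PW ≈ 62.1 mm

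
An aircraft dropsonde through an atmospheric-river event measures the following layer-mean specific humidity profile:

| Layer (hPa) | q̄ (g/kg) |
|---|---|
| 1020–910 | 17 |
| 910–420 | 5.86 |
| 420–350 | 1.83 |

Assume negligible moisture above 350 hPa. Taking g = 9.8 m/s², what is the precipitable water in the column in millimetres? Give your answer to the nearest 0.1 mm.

Precipitable water is the column-integrated vapour mass per unit area: PW = (1/g) Σ q̄ Δp, with q in kg/kg and Δp in Pa (1 kg/m² of water = 1 mm).
Layer 1020–910 hPa: Δp = 110 hPa = 11000 Pa, q̄ = 0.017 kg/kg → 0.017 × 11000 / 9.8 = 19.08 mm
Layer 910–420 hPa: Δp = 490 hPa = 49000 Pa, q̄ = 0.00586 kg/kg → 0.00586 × 49000 / 9.8 = 29.30 mm
Layer 420–350 hPa: Δp = 70 hPa = 7000 Pa, q̄ = 0.00183 kg/kg → 0.00183 × 7000 / 9.8 = 1.31 mm
PW = 19.08 + 29.30 + 1.31 = 49.69 ≈ 49.7 mm.

PW ≈ 49.7 mm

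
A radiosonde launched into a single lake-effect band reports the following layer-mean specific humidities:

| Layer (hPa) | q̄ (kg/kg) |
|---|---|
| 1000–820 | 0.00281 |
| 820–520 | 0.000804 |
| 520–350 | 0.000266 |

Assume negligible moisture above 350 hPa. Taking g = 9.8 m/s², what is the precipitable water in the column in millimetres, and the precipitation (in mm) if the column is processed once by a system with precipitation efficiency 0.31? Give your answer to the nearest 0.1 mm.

Precipitable water is the column-integrated vapour mass per unit area: PW = (1/g) Σ q̄ Δp, with q in kg/kg and Δp in Pa (1 kg/m² of water = 1 mm).
Layer 1000–820 hPa: Δp = 180 hPa = 18000 Pa, q̄ = 0.00281 kg/kg → 0.00281 × 18000 / 9.8 = 5.16 mm
Layer 820–520 hPa: Δp = 300 hPa = 30000 Pa, q̄ = 0.000804 kg/kg → 0.000804 × 30000 / 9.8 = 2.46 mm
Layer 520–350 hPa: Δp = 170 hPa = 17000 Pa, q̄ = 0.000266 kg/kg → 0.000266 × 17000 / 9.8 = 0.46 mm
PW = 5.16 + 2.46 + 0.46 = 8.08 ≈ 8.1 mm.
Precipitation = ε × PW = 0.31 × 8.1 = 2.5 mm.

PW ≈ 8.1 mm; precipitation ≈ 2.5 mm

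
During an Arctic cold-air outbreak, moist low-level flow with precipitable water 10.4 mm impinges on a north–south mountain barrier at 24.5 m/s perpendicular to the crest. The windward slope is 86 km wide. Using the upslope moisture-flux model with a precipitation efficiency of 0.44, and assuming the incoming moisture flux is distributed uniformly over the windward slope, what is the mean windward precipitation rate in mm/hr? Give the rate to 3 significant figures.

Incoming column moisture flux per unit ridge length: F = V × PW = 24.5 × 10.4 = 254.8 mm·m/s.
Spread over the 86 km slope with efficiency ε = 0.44: R = ε·F/W = 0.44 × 254.8 / 86000 m = 1.304e-03 mm/s.
R = 1.304e-03 × 3600 = 4.69 mm/hr.

R ≈ 4.69 mm/hr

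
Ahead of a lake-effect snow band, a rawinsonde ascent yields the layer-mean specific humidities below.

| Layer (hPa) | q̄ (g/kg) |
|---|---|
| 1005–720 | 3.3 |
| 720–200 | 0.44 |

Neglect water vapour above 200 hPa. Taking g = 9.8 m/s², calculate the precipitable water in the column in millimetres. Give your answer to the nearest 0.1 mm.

Precipitable water is the column-integrated vapour mass per unit area: PW = (1/g) Σ q̄ Δp, with q in kg/kg and Δp in Pa (1 kg/m² of water = 1 mm).
Layer 1005–720 hPa: Δp = 285 hPa = 28500 Pa, q̄ = 0.0033 kg/kg → 0.0033 × 28500 / 9.8 = 9.60 mm
Layer 720–200 hPa: Δp = 520 hPa = 52000 Pa, q̄ = 0.00044 kg/kg → 0.00044 × 52000 / 9.8 = 2.33 mm
PW = 9.60 + 2.33 = 11.93 ≈ 11.9 mm.

PW ≈ 11.9 mm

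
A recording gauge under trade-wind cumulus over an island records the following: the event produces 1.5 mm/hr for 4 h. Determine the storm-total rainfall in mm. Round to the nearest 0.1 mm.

total ≈ 6.0 mm

Total = Σ Rᵢ Δtᵢ = 1.5 × 4
      = 6 = 6.0 mm.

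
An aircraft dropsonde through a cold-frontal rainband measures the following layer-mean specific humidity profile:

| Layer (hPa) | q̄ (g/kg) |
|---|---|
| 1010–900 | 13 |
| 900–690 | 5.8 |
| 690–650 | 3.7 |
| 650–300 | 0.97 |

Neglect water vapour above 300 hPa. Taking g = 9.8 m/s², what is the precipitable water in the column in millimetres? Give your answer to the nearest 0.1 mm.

PW ≈ 32.0 mm

Precipitable water is the column-integrated vapour mass per unit area: PW = (1/g) Σ q̄ Δp, with q in kg/kg and Δp in Pa (1 kg/m² of water = 1 mm).
Layer 1010–900 hPa: Δp = 110 hPa = 11000 Pa, q̄ = 0.013 kg/kg → 0.013 × 11000 / 9.8 = 14.59 mm
Layer 900–690 hPa: Δp = 210 hPa = 21000 Pa, q̄ = 0.0058 kg/kg → 0.0058 × 21000 / 9.8 = 12.43 mm
Layer 690–650 hPa: Δp = 40 hPa = 4000 Pa, q̄ = 0.0037 kg/kg → 0.0037 × 4000 / 9.8 = 1.51 mm
Layer 650–300 hPa: Δp = 350 hPa = 35000 Pa, q̄ = 0.00097 kg/kg → 0.00097 × 35000 / 9.8 = 3.46 mm
PW = 14.59 + 12.43 + 1.51 + 3.46 = 31.99 ≈ 32.0 mm.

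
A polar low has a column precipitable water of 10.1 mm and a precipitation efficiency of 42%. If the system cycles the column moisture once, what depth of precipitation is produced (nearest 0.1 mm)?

precipitation ≈ 4.2 mm

Precipitation = ε × PW = 0.42 × 10.1 = 4.2 mm.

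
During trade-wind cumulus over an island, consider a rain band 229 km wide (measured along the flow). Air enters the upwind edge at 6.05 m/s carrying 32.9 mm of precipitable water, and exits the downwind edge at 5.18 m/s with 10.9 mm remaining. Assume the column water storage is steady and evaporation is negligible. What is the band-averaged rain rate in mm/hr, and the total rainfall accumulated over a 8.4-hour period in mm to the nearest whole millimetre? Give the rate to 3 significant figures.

R ≈ 2.24 mm/hr; total ≈ 19 mm

Column moisture flux per unit crosswind length is F = V × PW.
Inflow: F_in = 6.05 × 32.9 = 199.045 mm·m/s
Outflow: F_out = 5.18 × 10.9 = 56.462 mm·m/s
Steady-state rate R = (F_in − F_out)/L = (199.045 − 56.462) / 229000 m = 6.226e-04 mm/s.
R = 6.226e-04 × 3600 = 2.24 mm/hr.
Over 8.4 h: total = 2.24 × 8.4 = 18.816 ≈ 19 mm.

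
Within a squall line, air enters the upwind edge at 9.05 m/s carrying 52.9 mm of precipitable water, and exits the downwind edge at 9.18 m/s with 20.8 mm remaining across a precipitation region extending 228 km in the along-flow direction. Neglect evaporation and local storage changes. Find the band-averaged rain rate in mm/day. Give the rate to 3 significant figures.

Column moisture flux per unit crosswind length is F = V × PW.
Inflow: F_in = 9.05 × 52.9 = 478.745 mm·m/s
Outflow: F_out = 9.18 × 20.8 = 190.944 mm·m/s
Steady-state rate R = (F_in − F_out)/L = (478.745 − 190.944) / 228000 m = 1.262e-03 mm/s.
R = 1.262e-03 × 3600 × 24 = 109 mm/day.

R ≈ 109 mm/day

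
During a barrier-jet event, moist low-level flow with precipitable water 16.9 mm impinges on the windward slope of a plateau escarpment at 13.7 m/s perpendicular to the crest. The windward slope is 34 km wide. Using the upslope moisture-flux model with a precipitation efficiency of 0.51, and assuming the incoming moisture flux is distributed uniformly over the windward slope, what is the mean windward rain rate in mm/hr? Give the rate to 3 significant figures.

R ≈ 12.5 mm/hr

Incoming column moisture flux per unit ridge length: F = V × PW = 13.7 × 16.9 = 231.53 mm·m/s.
Spread over the 34 km slope with efficiency ε = 0.51: R = ε·F/W = 0.51 × 231.53 / 34000 m = 3.473e-03 mm/s.
R = 3.473e-03 × 3600 = 12.5 mm/hr.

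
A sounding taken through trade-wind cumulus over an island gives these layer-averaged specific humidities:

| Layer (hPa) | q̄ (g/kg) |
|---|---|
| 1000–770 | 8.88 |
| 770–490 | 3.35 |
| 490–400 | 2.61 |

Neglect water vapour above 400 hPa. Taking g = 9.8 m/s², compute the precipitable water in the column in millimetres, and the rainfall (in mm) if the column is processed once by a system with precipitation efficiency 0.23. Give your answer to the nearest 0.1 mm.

Precipitable water is the column-integrated vapour mass per unit area: PW = (1/g) Σ q̄ Δp, with q in kg/kg and Δp in Pa (1 kg/m² of water = 1 mm).
Layer 1000–770 hPa: Δp = 230 hPa = 23000 Pa, q̄ = 0.00888 kg/kg → 0.00888 × 23000 / 9.8 = 20.84 mm
Layer 770–490 hPa: Δp = 280 hPa = 28000 Pa, q̄ = 0.00335 kg/kg → 0.00335 × 28000 / 9.8 = 9.57 mm
Layer 490–400 hPa: Δp = 90 hPa = 9000 Pa, q̄ = 0.00261 kg/kg → 0.00261 × 9000 / 9.8 = 2.40 mm
PW = 20.84 + 9.57 + 2.40 = 32.81 ≈ 32.8 mm.
Rainfall = ε × PW = 0.23 × 32.8 = 7.5 mm.

PW ≈ 32.8 mm; rainfall ≈ 7.5 mm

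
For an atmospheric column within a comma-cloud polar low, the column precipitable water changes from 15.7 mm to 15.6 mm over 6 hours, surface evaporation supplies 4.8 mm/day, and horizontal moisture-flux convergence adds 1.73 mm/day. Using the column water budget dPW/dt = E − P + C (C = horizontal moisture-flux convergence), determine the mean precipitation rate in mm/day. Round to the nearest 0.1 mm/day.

P ≈ 6.9 mm/day

dPW/dt = (15.6 − 15.7) mm / (6/24 day) = -0.400 mm/day.
P = E + C − dPW/dt = 4.8 + (1.73) − (-0.400) = 6.9 mm/day.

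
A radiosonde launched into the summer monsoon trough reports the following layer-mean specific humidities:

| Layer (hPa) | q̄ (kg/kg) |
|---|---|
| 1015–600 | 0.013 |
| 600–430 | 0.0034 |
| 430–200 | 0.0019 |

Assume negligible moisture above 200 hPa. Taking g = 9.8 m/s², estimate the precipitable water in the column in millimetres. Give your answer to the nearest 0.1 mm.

PW ≈ 65.4 mm

Precipitable water is the column-integrated vapour mass per unit area: PW = (1/g) Σ q̄ Δp, with q in kg/kg and Δp in Pa (1 kg/m² of water = 1 mm).
Layer 1015–600 hPa: Δp = 415 hPa = 41500 Pa, q̄ = 0.013 kg/kg → 0.013 × 41500 / 9.8 = 55.05 mm
Layer 600–430 hPa: Δp = 170 hPa = 17000 Pa, q̄ = 0.0034 kg/kg → 0.0034 × 17000 / 9.8 = 5.90 mm
Layer 430–200 hPa: Δp = 230 hPa = 23000 Pa, q̄ = 0.0019 kg/kg → 0.0019 × 23000 / 9.8 = 4.46 mm
PW = 55.05 + 5.90 + 4.46 = 65.41 ≈ 65.4 mm.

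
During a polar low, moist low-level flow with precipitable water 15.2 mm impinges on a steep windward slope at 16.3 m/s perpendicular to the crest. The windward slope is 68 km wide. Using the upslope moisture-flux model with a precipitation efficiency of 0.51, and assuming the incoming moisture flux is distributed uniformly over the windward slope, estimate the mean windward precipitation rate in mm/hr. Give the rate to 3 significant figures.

R ≈ 6.69 mm/hr

Incoming column moisture flux per unit ridge length: F = V × PW = 16.3 × 15.2 = 247.76 mm·m/s.
Spread over the 68 km slope with efficiency ε = 0.51: R = ε·F/W = 0.51 × 247.76 / 68000 m = 1.858e-03 mm/s.
R = 1.858e-03 × 3600 = 6.69 mm/hr.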